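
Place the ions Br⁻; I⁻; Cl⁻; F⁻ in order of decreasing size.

These ions sit in one column with identical charge. Each step down the periodic table adds a principal shell, increasing the radius.

I⁻ > Br⁻ > Cl⁻ > F⁻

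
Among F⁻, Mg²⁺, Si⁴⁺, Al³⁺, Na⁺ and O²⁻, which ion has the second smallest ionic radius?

These species are isoelectronic with 10 electrons. The only difference is the number of protons: Si⁴⁺ (Z=14), Al³⁺ (Z=13), Mg²⁺ (Z=12), Na⁺ (Z=11), F⁻ (Z=9), O²⁻ (Z=8). The strongest nuclear pull (Si⁴⁺) gives the smallest ion.
Ordering: Si⁴⁺ < Al³⁺ < Mg²⁺ < Na⁺ < F⁻ < O²⁻. The second smallest is Al³⁺.

Al³⁺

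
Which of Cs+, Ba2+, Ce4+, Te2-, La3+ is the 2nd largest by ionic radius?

Each ion has 54 electrons. The ranking follows nuclear charge in reverse — greater Z gives a smaller radius. Ce4+ (Z=58), La3+ (Z=57), Ba2+ (Z=56), Cs+ (Z=55), Te2- (Z=52).
So the order is Ce4+ < La3+ < Ba2+ < Cs+ < Te2-; the 2nd-largest ion is Cs+.

Cs+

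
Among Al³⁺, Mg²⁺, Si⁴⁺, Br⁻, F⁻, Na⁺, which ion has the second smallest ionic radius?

Al³⁺

First list Z and electron count for each: Si⁴⁺ has 10 e⁻ (Z=14), Al³⁺ has 10 e⁻ (Z=13), Mg²⁺ has 10 e⁻ (Z=12), Na⁺ has 10 e⁻ (Z=11), F⁻ has 10 e⁻ (Z=9), Br⁻ has 36 e⁻ (Z=35). Si⁴⁺ < Al³⁺ (both 10 e⁻, Z=14>13); Al³⁺ < Mg²⁺ (both 10 e⁻, Z=13>12); Mg²⁺ < Na⁺ (both 10 e⁻, Z=12>11); Na⁺ < F⁻ (both 10 e⁻, Z=11>9); F⁻ < Br⁻ (same group, period 2 vs 4).
That gives Si⁴⁺ < Al³⁺ < Mg²⁺ < Na⁺ < F⁻ < Br⁻. From the smallest end, number 2 is Al³⁺.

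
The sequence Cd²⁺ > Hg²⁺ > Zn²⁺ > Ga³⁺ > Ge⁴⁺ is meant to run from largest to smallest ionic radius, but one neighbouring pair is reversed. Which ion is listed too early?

Cd²⁺

Compare adjacent ions: both in group 12 with the same charge; Cd²⁺ (period 5) has the smaller radius — yet in this decreasing list Cd²⁺ sits before Hg²⁺. Nothing else is reversed, so Cd²⁺ should move one place to the right.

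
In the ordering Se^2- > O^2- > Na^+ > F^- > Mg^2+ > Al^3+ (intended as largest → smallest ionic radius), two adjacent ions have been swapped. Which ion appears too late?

Check each adjacent pair. Na^+ and F^- are reversed: both have 10 electrons but Z(Na)=11 > Z(F)=9, so Na^+ should be the smaller of the two. No other neighbouring pair contradicts the periodic trends, so F^- is the ion listed too late.

F^-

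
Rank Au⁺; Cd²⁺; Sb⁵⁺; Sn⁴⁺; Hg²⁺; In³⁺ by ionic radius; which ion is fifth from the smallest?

Hg²⁺

First list Z and electron count for each: Sb⁵⁺ has 46 e⁻ (Z=51), Sn⁴⁺ has 46 e⁻ (Z=50), In³⁺ has 46 e⁻ (Z=49), Cd²⁺ has 46 e⁻ (Z=48), Hg²⁺ has 78 e⁻ (Z=80), Au⁺ has 78 e⁻ (Z=79). Sb⁵⁺ < Sn⁴⁺ (isoelectronic, higher Z=51 is smaller); Sn⁴⁺ < In³⁺ (isoelectronic, higher Z=50 is smaller); In³⁺ < Cd²⁺ (isoelectronic, higher Z=49 is smaller); Cd²⁺ < Hg²⁺ (same group, 1 shell fewer); Hg²⁺ < Au⁺ (both 78 e⁻, Z=80>79).
So the order is Sb⁵⁺ < Sn⁴⁺ < In³⁺ < Cd²⁺ < Hg²⁺ < Au⁺; the 5th-smallest ion is Hg²⁺.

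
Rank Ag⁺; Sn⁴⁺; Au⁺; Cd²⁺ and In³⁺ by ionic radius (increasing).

Electron counts and nuclear charges: Sn⁴⁺: 46 e⁻, Z=50, In³⁺: 46 e⁻, Z=49, Cd²⁺: 46 e⁻, Z=48, Ag⁺: 46 e⁻, Z=47, Au⁺: 78 e⁻, Z=79. Sn⁴⁺ < In³⁺ (isoelectronic, higher Z=50 is smaller); In³⁺ < Cd²⁺ (both 46 e⁻, Z=49>48); Cd²⁺ < Ag⁺ (isoelectronic, higher Z=48 is smaller); Ag⁺ < Au⁺ (same group, period 5 vs 6).

Sn⁴⁺ < In³⁺ < Cd²⁺ < Ag⁺ < Au⁺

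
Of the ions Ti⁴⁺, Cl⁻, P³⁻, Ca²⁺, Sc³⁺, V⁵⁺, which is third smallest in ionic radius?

These species are isoelectronic with 18 electrons. The only difference is the number of protons: V⁵⁺ (Z=23), Ti⁴⁺ (Z=22), Sc³⁺ (Z=21), Ca²⁺ (Z=20), Cl⁻ (Z=17), P³⁻ (Z=15). The strongest nuclear pull (V⁵⁺) gives the smallest ion.
That gives V⁵⁺ < Ti⁴⁺ < Sc³⁺ < Ca²⁺ < Cl⁻ < P³⁻. From the smallest end, number 3 is Sc³⁺.

Sc³⁺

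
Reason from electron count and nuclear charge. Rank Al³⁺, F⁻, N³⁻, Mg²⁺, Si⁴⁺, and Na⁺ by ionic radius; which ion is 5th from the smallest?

All of these have 10 electrons (isoelectronic). With the same electron cloud, the ion with the most protons pulls it in tightest. Nuclear charges: Si⁴⁺ (Z=14), Al³⁺ (Z=13), Mg²⁺ (Z=12), Na⁺ (Z=11), F⁻ (Z=9), N³⁻ (Z=7). Highest Z is smallest.
That gives Si⁴⁺ < Al³⁺ < Mg²⁺ < Na⁺ < F⁻ < N³⁻. From the smallest end, number 5 is F⁻.

F⁻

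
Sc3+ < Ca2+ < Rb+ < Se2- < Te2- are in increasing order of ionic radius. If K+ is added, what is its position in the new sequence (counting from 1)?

Sc3+ has 18 e⁻ (Z=21), Ca2+ has 18 e⁻ (Z=20), K+ has 18 e⁻ (Z=19), Rb+ has 36 e⁻ (Z=37), Se2- has 36 e⁻ (Z=34), Te2- has 54 e⁻ (Z=52). Sc3+ < Ca2+ (isoelectronic, higher Z=21 is smaller); Ca2+ < K+ (both 18 e⁻, Z=20>19); K+ < Rb+ (same group, 1 shell fewer); Rb+ < Se2- (isoelectronic, higher Z=37 is smaller); Se2- < Te2- (same group, period 4 vs 5).
Merged order: Sc3+ < Ca2+ < K+ < Rb+ < Se2- < Te2- — K+ is number 3.

3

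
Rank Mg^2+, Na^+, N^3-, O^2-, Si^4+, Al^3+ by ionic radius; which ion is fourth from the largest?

Isoelectronic series (10 e⁻ each). Size is set by nuclear charge: more protons means a smaller ion. Si^4+ (Z=14), Al^3+ (Z=13), Mg^2+ (Z=12), Na^+ (Z=11), O^2- (Z=8), N^3- (Z=7).
Ordering: Si^4+ < Al^3+ < Mg^2+ < Na^+ < O^2- < N^3-. The fourth largest is Mg^2+.

Mg^2+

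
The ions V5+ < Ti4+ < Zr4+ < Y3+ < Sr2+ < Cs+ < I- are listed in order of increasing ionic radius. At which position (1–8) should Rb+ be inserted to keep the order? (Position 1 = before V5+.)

6

V5+ (Z=23, 18 e⁻), Ti4+ (Z=22, 18 e⁻), Zr4+ (Z=40, 36 e⁻), Y3+ (Z=39, 36 e⁻), Sr2+ (Z=38, 36 e⁻), Rb+ (Z=37, 36 e⁻), Cs+ (Z=55, 54 e⁻), I- (Z=53, 54 e⁻). V5+ < Ti4+ (both 18 e⁻, Z=23>22); Ti4+ < Zr4+ (same group, 1 shell fewer); Zr4+ < Y3+ (isoelectronic, higher Z=40 is smaller); Y3+ < Sr2+ (both 36 e⁻, Z=39>38); Sr2+ < Rb+ (isoelectronic, higher Z=38 is smaller); Rb+ < Cs+ (same group, 1 shell fewer); Cs+ < I- (both 54 e⁻, Z=55>53).
The complete sequence is V5+ < Ti4+ < Zr4+ < Y3+ < Sr2+ < Rb+ < Cs+ < I-. Rb+ sits at position 6.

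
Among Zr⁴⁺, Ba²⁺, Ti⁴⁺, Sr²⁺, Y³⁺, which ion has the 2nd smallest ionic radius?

Tabulating Z and e⁻: Ti⁴⁺ has 18 e⁻ (Z=22), Zr⁴⁺ has 36 e⁻ (Z=40), Y³⁺ has 36 e⁻ (Z=39), Sr²⁺ has 36 e⁻ (Z=38), Ba²⁺ has 54 e⁻ (Z=56). Ti⁴⁺ < Zr⁴⁺ (same group, period 4 vs 5); Zr⁴⁺ < Y³⁺ (isoelectronic, higher Z=40 is smaller); Y³⁺ < Sr²⁺ (both 36 e⁻, Z=39>38); Sr²⁺ < Ba²⁺ (same group, period 5 vs 6).
Ordering: Ti⁴⁺ < Zr⁴⁺ < Y³⁺ < Sr²⁺ < Ba²⁺. The 2nd smallest is Zr⁴⁺.

Zr⁴⁺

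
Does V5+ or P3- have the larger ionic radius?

Isoelectronic series (18 e⁻ each). Size is set by nuclear charge: more protons means a smaller ion. V5+ (Z=23), P3- (Z=15).

P3-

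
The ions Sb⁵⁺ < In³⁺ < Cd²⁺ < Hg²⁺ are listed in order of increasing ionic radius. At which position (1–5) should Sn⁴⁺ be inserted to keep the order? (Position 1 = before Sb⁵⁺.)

2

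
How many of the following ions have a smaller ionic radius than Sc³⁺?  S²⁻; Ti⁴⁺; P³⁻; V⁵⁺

2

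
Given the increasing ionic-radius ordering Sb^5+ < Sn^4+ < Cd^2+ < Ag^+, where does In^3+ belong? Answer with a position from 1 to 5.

Isoelectronic series (46 e⁻ each). Size is set by nuclear charge: more protons means a smaller ion. Sb^5+ (Z=51), Sn^4+ (Z=50), In^3+ (Z=49), Cd^2+ (Z=48), Ag^+ (Z=47).
Merged order: Sb^5+ < Sn^4+ < In^3+ < Cd^2+ < Ag^+ — In^3+ is number 3.

3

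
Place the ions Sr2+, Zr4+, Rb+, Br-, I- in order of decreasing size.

First list Z and electron count for each: Zr4+ (Z=40, 36 e⁻), Sr2+ (Z=38, 36 e⁻), Rb+ (Z=37, 36 e⁻), Br- (Z=35, 36 e⁻), I- (Z=53, 54 e⁻). Zr4+ < Sr2+ (both 36 e⁻, Z=40>38); Sr2+ < Rb+ (isoelectronic, higher Z=38 is smaller); Rb+ < Br- (both 36 e⁻, Z=37>35); Br- < I- (same group, 1 shell fewer).

I- > Br- > Rb+ > Sr2+ > Zr4+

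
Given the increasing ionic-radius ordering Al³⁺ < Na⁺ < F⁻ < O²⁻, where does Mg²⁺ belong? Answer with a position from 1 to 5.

2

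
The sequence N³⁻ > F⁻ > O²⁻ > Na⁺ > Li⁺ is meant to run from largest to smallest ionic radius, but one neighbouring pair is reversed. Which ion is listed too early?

F⁻

Check each adjacent pair. F⁻ and O²⁻ are reversed: both have 10 electrons but Z(F)=9 > Z(O)=8, so F⁻ should be the smaller of the two. No other neighbouring pair contradicts the periodic trends, so F⁻ is the ion listed too early.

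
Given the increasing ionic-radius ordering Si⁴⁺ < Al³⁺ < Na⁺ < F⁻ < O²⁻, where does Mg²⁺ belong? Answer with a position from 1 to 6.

3

All of these have 10 electrons (isoelectronic). With the same electron cloud, the ion with the most protons pulls it in tightest. Nuclear charges: Si⁴⁺ (Z=14), Al³⁺ (Z=13), Mg²⁺ (Z=12), Na⁺ (Z=11), F⁻ (Z=9), O²⁻ (Z=8). Highest Z is smallest.
Putting Mg²⁺ in gives Si⁴⁺ < Al³⁺ < Mg²⁺ < Na⁺ < F⁻ < O²⁻; it lands at slot 3.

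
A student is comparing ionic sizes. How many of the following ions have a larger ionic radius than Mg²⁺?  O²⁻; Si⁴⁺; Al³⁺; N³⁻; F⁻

3

Isoelectronic series (10 e⁻ each). Size is set by nuclear charge: more protons means a smaller ion. Si⁴⁺ (Z=14), Al³⁺ (Z=13), Mg²⁺ (Z=12), F⁻ (Z=9), O²⁻ (Z=8), N³⁻ (Z=7).
Overall: Si⁴⁺ < Al³⁺ < Mg²⁺ < F⁻ < O²⁻ < N³⁻. Mg²⁺ has 2 below it and 3 above. So 3 are larger.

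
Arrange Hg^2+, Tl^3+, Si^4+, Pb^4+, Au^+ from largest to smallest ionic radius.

Si^4+ (Z=14, 10 e⁻), Pb^4+ (Z=82, 78 e⁻), Tl^3+ (Z=81, 78 e⁻), Hg^2+ (Z=80, 78 e⁻), Au^+ (Z=79, 78 e⁻). Si^4+ < Pb^4+ (same group, period 3 vs 6); Pb^4+ < Tl^3+ (isoelectronic, higher Z=82 is smaller); Tl^3+ < Hg^2+ (isoelectronic, higher Z=81 is smaller); Hg^2+ < Au^+ (isoelectronic, higher Z=80 is smaller).

Au^+ > Hg^2+ > Tl^3+ > Pb^4+ > Si^4+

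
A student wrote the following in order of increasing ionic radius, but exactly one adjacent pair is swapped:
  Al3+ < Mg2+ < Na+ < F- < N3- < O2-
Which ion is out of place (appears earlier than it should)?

Scanning neighbour by neighbour, only N3-/O2- violates a trend: both have 10 electrons but Z(O)=8 > Z(N)=7, so O2- should be the smaller of the two. That makes N3- the one sitting a position early relative to where it belongs.

N3-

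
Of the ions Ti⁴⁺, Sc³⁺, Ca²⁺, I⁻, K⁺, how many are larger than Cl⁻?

First list Z and electron count for each: Ti⁴⁺: 18 e⁻, Z=22, Sc³⁺: 18 e⁻, Z=21, Ca²⁺: 18 e⁻, Z=20, K⁺: 18 e⁻, Z=19, Cl⁻: 18 e⁻, Z=17, I⁻: 54 e⁻, Z=53. Ti⁴⁺ < Sc³⁺ (isoelectronic, higher Z=22 is smaller); Sc³⁺ < Ca²⁺ (isoelectronic, higher Z=21 is smaller); Ca²⁺ < K⁺ (isoelectronic, higher Z=20 is smaller); K⁺ < Cl⁻ (isoelectronic, higher Z=19 is smaller); Cl⁻ < I⁻ (same group, 2 shells fewer).
Placing each against Cl⁻: smaller — Ti⁴⁺, Sc³⁺, Ca²⁺, K⁺; larger — I⁻. So 1 is larger.

1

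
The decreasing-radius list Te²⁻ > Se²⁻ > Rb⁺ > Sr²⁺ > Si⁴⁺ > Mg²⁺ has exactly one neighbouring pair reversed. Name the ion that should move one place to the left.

Mg²⁺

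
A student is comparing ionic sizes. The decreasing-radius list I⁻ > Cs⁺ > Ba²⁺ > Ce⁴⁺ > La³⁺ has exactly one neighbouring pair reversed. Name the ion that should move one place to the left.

La³⁺

Check each adjacent pair. Ce⁴⁺ and La³⁺ are reversed: both have 54 electrons but Z(Ce)=58 > Z(La)=57, so Ce⁴⁺ should be the smaller of the two. No other neighbouring pair contradicts the periodic trends, so La³⁺ is the ion listed too late.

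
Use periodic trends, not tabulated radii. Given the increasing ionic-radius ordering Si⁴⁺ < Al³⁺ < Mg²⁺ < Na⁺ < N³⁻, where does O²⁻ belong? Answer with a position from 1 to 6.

5

These species are isoelectronic with 10 electrons. The only difference is the number of protons: Si⁴⁺ (Z=14), Al³⁺ (Z=13), Mg²⁺ (Z=12), Na⁺ (Z=11), O²⁻ (Z=8), N³⁻ (Z=7). The strongest nuclear pull (Si⁴⁺) gives the smallest ion.
Merged order: Si⁴⁺ < Al³⁺ < Mg²⁺ < Na⁺ < O²⁻ < N³⁻ — O²⁻ is number 5.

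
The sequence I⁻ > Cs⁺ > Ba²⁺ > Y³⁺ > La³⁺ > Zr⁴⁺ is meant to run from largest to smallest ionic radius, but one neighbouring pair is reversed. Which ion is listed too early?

Y³⁺

Check each adjacent pair. Y³⁺ and La³⁺ are reversed: both in group 3 with the same charge; Y³⁺ (period 5) has the smaller radius. No other neighbouring pair contradicts the periodic trends, so Y³⁺ is the ion listed too early.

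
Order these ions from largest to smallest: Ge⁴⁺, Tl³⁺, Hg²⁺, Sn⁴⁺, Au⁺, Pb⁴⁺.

Tabulating Z and e⁻: Ge⁴⁺ has 28 e⁻ (Z=32), Sn⁴⁺ has 46 e⁻ (Z=50), Pb⁴⁺ has 78 e⁻ (Z=82), Tl³⁺ has 78 e⁻ (Z=81), Hg²⁺ has 78 e⁻ (Z=80), Au⁺ has 78 e⁻ (Z=79). Ge⁴⁺ < Sn⁴⁺ (same group, 1 shell fewer); Sn⁴⁺ < Pb⁴⁺ (same group, 1 shell fewer); Pb⁴⁺ < Tl³⁺ (both 78 e⁻, Z=82>81); Tl³⁺ < Hg²⁺ (isoelectronic, higher Z=81 is smaller); Hg²⁺ < Au⁺ (both 78 e⁻, Z=80>79).

Au⁺ > Hg²⁺ > Tl³⁺ > Pb⁴⁺ > Sn⁴⁺ > Ge⁴⁺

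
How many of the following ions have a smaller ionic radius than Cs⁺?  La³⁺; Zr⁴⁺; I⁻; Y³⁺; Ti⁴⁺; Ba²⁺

Work out protons and electrons: Ti⁴⁺: 18 e⁻, Z=22, Zr⁴⁺: 36 e⁻, Z=40, Y³⁺: 36 e⁻, Z=39, La³⁺: 54 e⁻, Z=57, Ba²⁺: 54 e⁻, Z=56, Cs⁺: 54 e⁻, Z=55, I⁻: 54 e⁻, Z=53. Ti⁴⁺ < Zr⁴⁺ (same group, 1 shell fewer); Zr⁴⁺ < Y³⁺ (both 36 e⁻, Z=40>39); Y³⁺ < La³⁺ (same group, period 5 vs 6); La³⁺ < Ba²⁺ (both 54 e⁻, Z=57>56); Ba²⁺ < Cs⁺ (isoelectronic, higher Z=56 is smaller); Cs⁺ < I⁻ (isoelectronic, higher Z=55 is smaller).
Overall: Ti⁴⁺ < Zr⁴⁺ < Y³⁺ < La³⁺ < Ba²⁺ < Cs⁺ < I⁻. Cs⁺ has 5 below it and 1 above. Count: 5.

5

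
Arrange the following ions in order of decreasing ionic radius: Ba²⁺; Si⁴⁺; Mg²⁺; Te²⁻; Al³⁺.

Te²⁻ > Ba²⁺ > Mg²⁺ > Al³⁺ > Si⁴⁺

First list Z and electron count for each: Si⁴⁺ (Z=14, 10 e⁻), Al³⁺ (Z=13, 10 e⁻), Mg²⁺ (Z=12, 10 e⁻), Ba²⁺ (Z=56, 54 e⁻), Te²⁻ (Z=52, 54 e⁻). Si⁴⁺ < Al³⁺ (isoelectronic, higher Z=14 is smaller); Al³⁺ < Mg²⁺ (isoelectronic, higher Z=13 is smaller); Mg²⁺ < Ba²⁺ (same group, period 3 vs 6); Ba²⁺ < Te²⁻ (isoelectronic, higher Z=56 is smaller).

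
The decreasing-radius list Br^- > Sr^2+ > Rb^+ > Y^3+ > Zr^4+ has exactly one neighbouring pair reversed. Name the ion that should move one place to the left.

Rb^+

The pair Sr^2+, Rb^+ is the wrong way round — both have 36 electrons but Z(Sr)=38 > Z(Rb)=37, so Sr^2+ should be the smaller of the two. All other adjacent pairs agree with periodic trends, so Rb^+ is the misplaced ion.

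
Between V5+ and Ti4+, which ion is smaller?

All of these have 18 electrons (isoelectronic). With the same electron cloud, the ion with the most protons pulls it in tightest. Nuclear charges: V5+ (Z=23), Ti4+ (Z=22). Highest Z is smallest.

V5+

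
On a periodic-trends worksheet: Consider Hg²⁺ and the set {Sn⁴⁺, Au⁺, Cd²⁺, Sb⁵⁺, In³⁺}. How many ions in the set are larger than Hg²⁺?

Electron counts and nuclear charges: Sb⁵⁺ has 46 e⁻ (Z=51), Sn⁴⁺ has 46 e⁻ (Z=50), In³⁺ has 46 e⁻ (Z=49), Cd²⁺ has 46 e⁻ (Z=48), Hg²⁺ has 78 e⁻ (Z=80), Au⁺ has 78 e⁻ (Z=79). Sb⁵⁺ < Sn⁴⁺ (isoelectronic, higher Z=51 is smaller); Sn⁴⁺ < In³⁺ (isoelectronic, higher Z=50 is smaller); In³⁺ < Cd²⁺ (isoelectronic, higher Z=49 is smaller); Cd²⁺ < Hg²⁺ (same group, 1 shell fewer); Hg²⁺ < Au⁺ (isoelectronic, higher Z=80 is smaller).
Ordering all of them (including Hg²⁺) by radius gives Sb⁵⁺ < Sn⁴⁺ < In³⁺ < Cd²⁺ < Hg²⁺ < Au⁺. So 1 is larger.

1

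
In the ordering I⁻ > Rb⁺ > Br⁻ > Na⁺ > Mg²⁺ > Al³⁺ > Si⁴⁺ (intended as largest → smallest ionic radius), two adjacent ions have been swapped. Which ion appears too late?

Br⁻

Check each adjacent pair. Rb⁺ and Br⁻ are reversed: they are isoelectronic (36 e⁻) and Rb has more protons than Br (37 vs 35), making Rb⁺ smaller. No other neighbouring pair contradicts the periodic trends, so Br⁻ is the ion listed too late.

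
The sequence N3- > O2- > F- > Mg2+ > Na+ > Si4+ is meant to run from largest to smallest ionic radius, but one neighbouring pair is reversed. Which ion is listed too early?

Mg2+

Compare adjacent ions: Mg2+ and Na+ share 10 electrons; the higher nuclear charge on Mg (Z=12) contracts it more, so Mg2+ < Na+ — yet in this decreasing list Mg2+ sits before Na+. Nothing else is reversed, so Mg2+ should move one place to the right.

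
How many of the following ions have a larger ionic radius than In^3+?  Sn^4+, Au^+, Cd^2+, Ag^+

Electron counts and nuclear charges: Sn^4+: 46 e⁻, Z=50, In^3+: 46 e⁻, Z=49, Cd^2+: 46 e⁻, Z=48, Ag^+: 46 e⁻, Z=47, Au^+: 78 e⁻, Z=79. Sn^4+ < In^3+ (both 46 e⁻, Z=50>49); In^3+ < Cd^2+ (isoelectronic, higher Z=49 is smaller); Cd^2+ < Ag^+ (both 46 e⁻, Z=48>47); Ag^+ < Au^+ (same group, period 5 vs 6).
Overall: Sn^4+ < In^3+ < Cd^2+ < Ag^+ < Au^+. In^3+ has 1 below it and 3 above. That's 3.

3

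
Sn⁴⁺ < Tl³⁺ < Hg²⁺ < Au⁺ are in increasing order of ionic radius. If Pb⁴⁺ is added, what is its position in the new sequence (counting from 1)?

2

Sn⁴⁺ (Z=50, 46 e⁻), Pb⁴⁺ (Z=82, 78 e⁻), Tl³⁺ (Z=81, 78 e⁻), Hg²⁺ (Z=80, 78 e⁻), Au⁺ (Z=79, 78 e⁻). Sn⁴⁺ < Pb⁴⁺ (same group, period 5 vs 6); Pb⁴⁺ < Tl³⁺ (both 78 e⁻, Z=82>81); Tl³⁺ < Hg²⁺ (both 78 e⁻, Z=81>80); Hg²⁺ < Au⁺ (both 78 e⁻, Z=80>79).
The complete sequence is Sn⁴⁺ < Pb⁴⁺ < Tl³⁺ < Hg²⁺ < Au⁺. Pb⁴⁺ sits at position 2.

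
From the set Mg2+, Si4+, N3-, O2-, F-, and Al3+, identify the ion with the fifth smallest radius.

Each ion has 10 electrons. The ranking follows nuclear charge in reverse — greater Z gives a smaller radius. Si4+ (Z=14), Al3+ (Z=13), Mg2+ (Z=12), F- (Z=9), O2- (Z=8), N3- (Z=7).
So the order is Si4+ < Al3+ < Mg2+ < F- < O2- < N3-; the 5th-smallest ion is O2-.

O2-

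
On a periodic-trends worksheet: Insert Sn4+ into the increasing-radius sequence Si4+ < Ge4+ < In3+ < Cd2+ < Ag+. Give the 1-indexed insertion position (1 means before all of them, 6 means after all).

3

First list Z and electron count for each: Si4+ has 10 e⁻ (Z=14), Ge4+ has 28 e⁻ (Z=32), Sn4+ has 46 e⁻ (Z=50), In3+ has 46 e⁻ (Z=49), Cd2+ has 46 e⁻ (Z=48), Ag+ has 46 e⁻ (Z=47). Si4+ < Ge4+ (same group, 1 shell fewer); Ge4+ < Sn4+ (same group, 1 shell fewer); Sn4+ < In3+ (isoelectronic, higher Z=50 is smaller); In3+ < Cd2+ (isoelectronic, higher Z=49 is smaller); Cd2+ < Ag+ (isoelectronic, higher Z=48 is smaller).
The complete sequence is Si4+ < Ge4+ < Sn4+ < In3+ < Cd2+ < Ag+. Sn4+ sits at position 3.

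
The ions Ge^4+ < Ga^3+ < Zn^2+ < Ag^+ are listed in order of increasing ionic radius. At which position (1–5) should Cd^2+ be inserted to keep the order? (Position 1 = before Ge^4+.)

Ge^4+: 28 e⁻, Z=32, Ga^3+: 28 e⁻, Z=31, Zn^2+: 28 e⁻, Z=30, Cd^2+: 46 e⁻, Z=48, Ag^+: 46 e⁻, Z=47. Ge^4+ < Ga^3+ (both 28 e⁻, Z=32>31); Ga^3+ < Zn^2+ (both 28 e⁻, Z=31>30); Zn^2+ < Cd^2+ (same group, period 4 vs 5); Cd^2+ < Ag^+ (isoelectronic, higher Z=48 is smaller).
With Cd^2+ included the full order is Ge^4+ < Ga^3+ < Zn^2+ < Cd^2+ < Ag^+, so it takes position 4.

4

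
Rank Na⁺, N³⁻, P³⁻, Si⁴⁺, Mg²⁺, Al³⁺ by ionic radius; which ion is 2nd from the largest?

N³⁻

Work out protons and electrons: Si⁴⁺: 10 e⁻, Z=14, Al³⁺: 10 e⁻, Z=13, Mg²⁺: 10 e⁻, Z=12, Na⁺: 10 e⁻, Z=11, N³⁻: 10 e⁻, Z=7, P³⁻: 18 e⁻, Z=15. Si⁴⁺ < Al³⁺ (both 10 e⁻, Z=14>13); Al³⁺ < Mg²⁺ (isoelectronic, higher Z=13 is smaller); Mg²⁺ < Na⁺ (isoelectronic, higher Z=12 is smaller); Na⁺ < N³⁻ (isoelectronic, higher Z=11 is smaller); N³⁻ < P³⁻ (same group, 1 shell fewer).
That gives Si⁴⁺ < Al³⁺ < Mg²⁺ < Na⁺ < N³⁻ < P³⁻. From the largest end, number 2 is N³⁻.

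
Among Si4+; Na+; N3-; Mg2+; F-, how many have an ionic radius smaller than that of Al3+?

1

All of these have 10 electrons (isoelectronic). With the same electron cloud, the ion with the most protons pulls it in tightest. Nuclear charges: Si4+ (Z=14), Al3+ (Z=13), Mg2+ (Z=12), Na+ (Z=11), F- (Z=9), N3- (Z=7). Highest Z is smallest.
Overall: Si4+ < Al3+ < Mg2+ < Na+ < F- < N3-. Al3+ has 1 below it and 4 above. Count: 1.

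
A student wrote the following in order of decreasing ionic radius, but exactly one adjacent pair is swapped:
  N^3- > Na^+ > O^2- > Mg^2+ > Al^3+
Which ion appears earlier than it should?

Na^+

Check each adjacent pair. Na^+ and O^2- are reversed: they are isoelectronic (10 e⁻) and Na has more protons than O (11 vs 8), making Na^+ smaller. No other neighbouring pair contradicts the periodic trends, so Na^+ is the ion listed too early.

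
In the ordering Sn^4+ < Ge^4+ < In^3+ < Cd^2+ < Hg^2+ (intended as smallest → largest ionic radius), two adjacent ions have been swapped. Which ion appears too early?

The pair Sn^4+, Ge^4+ is the wrong way round — both in group 14 with the same charge; Ge^4+ (period 4) has the smaller radius. All other adjacent pairs agree with periodic trends, so Sn^4+ is the misplaced ion.

Sn^4+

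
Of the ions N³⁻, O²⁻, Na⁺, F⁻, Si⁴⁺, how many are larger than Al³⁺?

4

Isoelectronic series (10 e⁻ each). Size is set by nuclear charge: more protons means a smaller ion. Si⁴⁺ (Z=14), Al³⁺ (Z=13), Na⁺ (Z=11), F⁻ (Z=9), O²⁻ (Z=8), N³⁻ (Z=7).
Placing each against Al³⁺: smaller — Si⁴⁺; larger — Na⁺, F⁻, O²⁻, N³⁻. So 4 are larger.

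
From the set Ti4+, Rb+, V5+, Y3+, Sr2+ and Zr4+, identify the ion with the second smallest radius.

Ti4+

Tabulating Z and e⁻: V5+: 18 e⁻, Z=23, Ti4+: 18 e⁻, Z=22, Zr4+: 36 e⁻, Z=40, Y3+: 36 e⁻, Z=39, Sr2+: 36 e⁻, Z=38, Rb+: 36 e⁻, Z=37. V5+ < Ti4+ (isoelectronic, higher Z=23 is smaller); Ti4+ < Zr4+ (same group, 1 shell fewer); Zr4+ < Y3+ (both 36 e⁻, Z=40>39); Y3+ < Sr2+ (isoelectronic, higher Z=39 is smaller); Sr2+ < Rb+ (both 36 e⁻, Z=38>37).
So the order is V5+ < Ti4+ < Zr4+ < Y3+ < Sr2+ < Rb+; the 2nd-smallest ion is Ti4+.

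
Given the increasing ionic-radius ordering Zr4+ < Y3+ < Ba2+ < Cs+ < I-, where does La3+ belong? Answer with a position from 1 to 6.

Electron counts and nuclear charges: Zr4+ (Z=40, 36 e⁻), Y3+ (Z=39, 36 e⁻), La3+ (Z=57, 54 e⁻), Ba2+ (Z=56, 54 e⁻), Cs+ (Z=55, 54 e⁻), I- (Z=53, 54 e⁻). Zr4+ < Y3+ (isoelectronic, higher Z=40 is smaller); Y3+ < La3+ (same group, period 5 vs 6); La3+ < Ba2+ (both 54 e⁻, Z=57>56); Ba2+ < Cs+ (isoelectronic, higher Z=56 is smaller); Cs+ < I- (both 54 e⁻, Z=55>53).
Putting La3+ in gives Zr4+ < Y3+ < La3+ < Ba2+ < Cs+ < I-; it lands at slot 3.

3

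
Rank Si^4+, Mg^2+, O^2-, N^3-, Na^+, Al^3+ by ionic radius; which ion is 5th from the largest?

Al^3+

These species are isoelectronic with 10 electrons. The only difference is the number of protons: Si^4+ (Z=14), Al^3+ (Z=13), Mg^2+ (Z=12), Na^+ (Z=11), O^2- (Z=8), N^3- (Z=7). The strongest nuclear pull (Si^4+) gives the smallest ion.
That gives Si^4+ < Al^3+ < Mg^2+ < Na^+ < O^2- < N^3-. From the largest end, number 5 is Al^3+.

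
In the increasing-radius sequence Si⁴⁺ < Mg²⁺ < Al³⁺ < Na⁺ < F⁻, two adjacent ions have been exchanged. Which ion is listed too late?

Compare adjacent ions: Al³⁺ and Mg²⁺ share 10 electrons; the higher nuclear charge on Al (Z=13) contracts it more, so Al³⁺ < Mg²⁺ — yet in this increasing list Mg²⁺ sits before Al³⁺. Nothing else is reversed, so Al³⁺ should move one place to the left.

Al³⁺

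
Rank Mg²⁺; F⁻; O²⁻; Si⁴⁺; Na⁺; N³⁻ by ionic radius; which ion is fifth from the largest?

Mg²⁺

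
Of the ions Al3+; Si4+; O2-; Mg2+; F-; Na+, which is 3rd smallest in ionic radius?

All of these have 10 electrons (isoelectronic). With the same electron cloud, the ion with the most protons pulls it in tightest. Nuclear charges: Si4+ (Z=14), Al3+ (Z=13), Mg2+ (Z=12), Na+ (Z=11), F- (Z=9), O2- (Z=8). Highest Z is smallest.
Full ascending order: Si4+ < Al3+ < Mg2+ < Na+ < F- < O2-. Counting from the smallest, position 3 is Mg2+.

Mg2+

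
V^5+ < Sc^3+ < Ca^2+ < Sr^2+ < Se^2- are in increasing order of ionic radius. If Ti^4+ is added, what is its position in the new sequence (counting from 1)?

2

Tabulating Z and e⁻: V^5+: 18 e⁻, Z=23, Ti^4+: 18 e⁻, Z=22, Sc^3+: 18 e⁻, Z=21, Ca^2+: 18 e⁻, Z=20, Sr^2+: 36 e⁻, Z=38, Se^2-: 36 e⁻, Z=34. V^5+ < Ti^4+ (both 18 e⁻, Z=23>22); Ti^4+ < Sc^3+ (both 18 e⁻, Z=22>21); Sc^3+ < Ca^2+ (isoelectronic, higher Z=21 is smaller); Ca^2+ < Sr^2+ (same group, period 4 vs 5); Sr^2+ < Se^2- (both 36 e⁻, Z=38>34).
With Ti^4+ included the full order is V^5+ < Ti^4+ < Sc^3+ < Ca^2+ < Sr^2+ < Se^2-, so it takes position 2.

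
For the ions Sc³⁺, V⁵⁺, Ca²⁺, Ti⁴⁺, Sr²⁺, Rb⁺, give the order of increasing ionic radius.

First list Z and electron count for each: V⁵⁺ has 18 e⁻ (Z=23), Ti⁴⁺ has 18 e⁻ (Z=22), Sc³⁺ has 18 e⁻ (Z=21), Ca²⁺ has 18 e⁻ (Z=20), Sr²⁺ has 36 e⁻ (Z=38), Rb⁺ has 36 e⁻ (Z=37). V⁵⁺ < Ti⁴⁺ (isoelectronic, higher Z=23 is smaller); Ti⁴⁺ < Sc³⁺ (both 18 e⁻, Z=22>21); Sc³⁺ < Ca²⁺ (isoelectronic, higher Z=21 is smaller); Ca²⁺ < Sr²⁺ (same group, period 4 vs 5); Sr²⁺ < Rb⁺ (both 36 e⁻, Z=38>37).

V⁵⁺ < Ti⁴⁺ < Sc³⁺ < Ca²⁺ < Sr²⁺ < Rb⁺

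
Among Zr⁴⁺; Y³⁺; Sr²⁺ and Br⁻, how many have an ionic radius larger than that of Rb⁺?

Isoelectronic series (36 e⁻ each). Size is set by nuclear charge: more protons means a smaller ion. Zr⁴⁺ (Z=40), Y³⁺ (Z=39), Sr²⁺ (Z=38), Rb⁺ (Z=37), Br⁻ (Z=35).
Ordering all of them (including Rb⁺) by radius gives Zr⁴⁺ < Y³⁺ < Sr²⁺ < Rb⁺ < Br⁻. So 1 is larger.

1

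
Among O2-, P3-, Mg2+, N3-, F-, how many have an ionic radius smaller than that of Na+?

1

Work out protons and electrons: Mg2+: 10 e⁻, Z=12, Na+: 10 e⁻, Z=11, F-: 10 e⁻, Z=9, O2-: 10 e⁻, Z=8, N3-: 10 e⁻, Z=7, P3-: 18 e⁻, Z=15. Mg2+ < Na+ (both 10 e⁻, Z=12>11); Na+ < F- (isoelectronic, higher Z=11 is smaller); F- < O2- (both 10 e⁻, Z=9>8); O2- < N3- (both 10 e⁻, Z=8>7); N3- < P3- (same group, period 2 vs 3).
Ordering all of them (including Na+) by radius gives Mg2+ < Na+ < F- < O2- < N3- < P3-. Count: 1.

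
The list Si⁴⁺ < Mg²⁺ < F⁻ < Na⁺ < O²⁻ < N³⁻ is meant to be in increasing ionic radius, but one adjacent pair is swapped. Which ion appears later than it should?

Na⁺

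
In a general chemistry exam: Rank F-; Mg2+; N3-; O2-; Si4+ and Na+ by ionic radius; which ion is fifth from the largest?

Mg2+

Isoelectronic series (10 e⁻ each). Size is set by nuclear charge: more protons means a smaller ion. Si4+ (Z=14), Mg2+ (Z=12), Na+ (Z=11), F- (Z=9), O2- (Z=8), N3- (Z=7).
So the order is Si4+ < Mg2+ < Na+ < F- < O2- < N3-; the 5th-largest ion is Mg2+.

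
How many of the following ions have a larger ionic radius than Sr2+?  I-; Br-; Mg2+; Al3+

2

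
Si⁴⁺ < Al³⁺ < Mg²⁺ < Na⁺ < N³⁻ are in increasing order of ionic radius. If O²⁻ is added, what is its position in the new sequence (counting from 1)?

5

Each ion has 10 electrons. The ranking follows nuclear charge in reverse — greater Z gives a smaller radius. Si⁴⁺ (Z=14), Al³⁺ (Z=13), Mg²⁺ (Z=12), Na⁺ (Z=11), O²⁻ (Z=8), N³⁻ (Z=7).
Putting O²⁻ in gives Si⁴⁺ < Al³⁺ < Mg²⁺ < Na⁺ < O²⁻ < N³⁻; it lands at slot 5.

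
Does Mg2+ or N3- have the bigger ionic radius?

Isoelectronic series (10 e⁻ each). Size is set by nuclear charge: more protons means a smaller ion. Mg2+ (Z=12), N3- (Z=7).

N3-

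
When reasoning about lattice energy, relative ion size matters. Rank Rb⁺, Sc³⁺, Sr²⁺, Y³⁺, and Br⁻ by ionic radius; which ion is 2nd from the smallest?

Y³⁺

First list Z and electron count for each: Sc³⁺: 18 e⁻, Z=21, Y³⁺: 36 e⁻, Z=39, Sr²⁺: 36 e⁻, Z=38, Rb⁺: 36 e⁻, Z=37, Br⁻: 36 e⁻, Z=35. Sc³⁺ < Y³⁺ (same group, period 4 vs 5); Y³⁺ < Sr²⁺ (both 36 e⁻, Z=39>38); Sr²⁺ < Rb⁺ (both 36 e⁻, Z=38>37); Rb⁺ < Br⁻ (both 36 e⁻, Z=37>35).
So the order is Sc³⁺ < Y³⁺ < Sr²⁺ < Rb⁺ < Br⁻; the 2nd-smallest ion is Y³⁺.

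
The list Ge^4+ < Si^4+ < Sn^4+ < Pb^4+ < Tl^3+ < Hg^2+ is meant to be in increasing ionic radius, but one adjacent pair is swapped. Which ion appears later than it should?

Check each adjacent pair. Ge^4+ and Si^4+ are reversed: Si^4+ and Ge^4+ are in one column with the same charge; the lighter period-3 ion has one fewer shell and is smaller. No other neighbouring pair contradicts the periodic trends, so Si^4+ is the ion listed too late.

Si^4+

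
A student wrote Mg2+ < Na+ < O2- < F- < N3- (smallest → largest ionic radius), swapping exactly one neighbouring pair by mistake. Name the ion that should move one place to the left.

Compare adjacent ions: F- and O2- share 10 electrons; the higher nuclear charge on F (Z=9) contracts it more, so F- < O2- — yet in this increasing list O2- sits before F-. Nothing else is reversed, so F- should move one place to the left.

F-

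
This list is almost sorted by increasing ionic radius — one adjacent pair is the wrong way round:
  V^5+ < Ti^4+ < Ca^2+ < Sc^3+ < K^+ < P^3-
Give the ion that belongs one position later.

Ca^2+

Scanning neighbour by neighbour, only Ca^2+/Sc^3+ violates a trend: Sc^3+ and Ca^2+ share 18 electrons; the higher nuclear charge on Sc (Z=21) contracts it more, so Sc^3+ < Ca^2+. That makes Ca^2+ the one sitting a position early relative to where it belongs.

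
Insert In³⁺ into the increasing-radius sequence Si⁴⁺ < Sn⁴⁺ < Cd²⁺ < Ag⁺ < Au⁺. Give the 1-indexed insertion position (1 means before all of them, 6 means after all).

3

Electron counts and nuclear charges: Si⁴⁺ has 10 e⁻ (Z=14), Sn⁴⁺ has 46 e⁻ (Z=50), In³⁺ has 46 e⁻ (Z=49), Cd²⁺ has 46 e⁻ (Z=48), Ag⁺ has 46 e⁻ (Z=47), Au⁺ has 78 e⁻ (Z=79). Si⁴⁺ < Sn⁴⁺ (same group, 2 shells fewer); Sn⁴⁺ < In³⁺ (both 46 e⁻, Z=50>49); In³⁺ < Cd²⁺ (isoelectronic, higher Z=49 is smaller); Cd²⁺ < Ag⁺ (isoelectronic, higher Z=48 is smaller); Ag⁺ < Au⁺ (same group, period 5 vs 6).
The complete sequence is Si⁴⁺ < Sn⁴⁺ < In³⁺ < Cd²⁺ < Ag⁺ < Au⁺. In³⁺ sits at position 3.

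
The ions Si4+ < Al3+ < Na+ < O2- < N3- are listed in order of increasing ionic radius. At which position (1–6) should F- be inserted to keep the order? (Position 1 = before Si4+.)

These species are isoelectronic with 10 electrons. The only difference is the number of protons: Si4+ (Z=14), Al3+ (Z=13), Na+ (Z=11), F- (Z=9), O2- (Z=8), N3- (Z=7). The strongest nuclear pull (Si4+) gives the smallest ion.
Merged order: Si4+ < Al3+ < Na+ < F- < O2- < N3- — F- is number 4.

4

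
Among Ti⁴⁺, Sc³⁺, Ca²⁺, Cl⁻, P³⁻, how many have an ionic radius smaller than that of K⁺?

3

Isoelectronic series (18 e⁻ each). Size is set by nuclear charge: more protons means a smaller ion. Ti⁴⁺ (Z=22), Sc³⁺ (Z=21), Ca²⁺ (Z=20), K⁺ (Z=19), Cl⁻ (Z=17), P³⁻ (Z=15).
Overall: Ti⁴⁺ < Sc³⁺ < Ca²⁺ < K⁺ < Cl⁻ < P³⁻. K⁺ has 3 below it and 2 above. So 3 are smaller.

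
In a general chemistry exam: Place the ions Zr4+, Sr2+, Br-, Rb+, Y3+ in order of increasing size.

These species are isoelectronic with 36 electrons. The only difference is the number of protons: Zr4+ (Z=40), Y3+ (Z=39), Sr2+ (Z=38), Rb+ (Z=37), Br- (Z=35). The strongest nuclear pull (Zr4+) gives the smallest ion.

Zr4+ < Y3+ < Sr2+ < Rb+ < Br-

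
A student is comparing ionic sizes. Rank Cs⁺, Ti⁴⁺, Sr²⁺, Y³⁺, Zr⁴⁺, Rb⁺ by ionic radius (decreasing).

Cs⁺ > Rb⁺ > Sr²⁺ > Y³⁺ > Zr⁴⁺ > Ti⁴⁺

Tabulating Z and e⁻: Ti⁴⁺: 18 e⁻, Z=22, Zr⁴⁺: 36 e⁻, Z=40, Y³⁺: 36 e⁻, Z=39, Sr²⁺: 36 e⁻, Z=38, Rb⁺: 36 e⁻, Z=37, Cs⁺: 54 e⁻, Z=55. Ti⁴⁺ < Zr⁴⁺ (same group, period 4 vs 5); Zr⁴⁺ < Y³⁺ (both 36 e⁻, Z=40>39); Y³⁺ < Sr²⁺ (isoelectronic, higher Z=39 is smaller); Sr²⁺ < Rb⁺ (both 36 e⁻, Z=38>37); Rb⁺ < Cs⁺ (same group, 1 shell fewer).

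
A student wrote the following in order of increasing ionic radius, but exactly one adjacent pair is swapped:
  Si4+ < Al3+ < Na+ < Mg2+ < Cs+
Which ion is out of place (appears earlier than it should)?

Na+

The pair Na+, Mg2+ is the wrong way round — Mg2+ and Na+ share 10 electrons; the higher nuclear charge on Mg (Z=12) contracts it more, so Mg2+ < Na+. All other adjacent pairs agree with periodic trends, so Na+ is the misplaced ion.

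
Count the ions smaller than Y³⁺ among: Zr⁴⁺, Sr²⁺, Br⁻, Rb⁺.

1

Isoelectronic series (36 e⁻ each). Size is set by nuclear charge: more protons means a smaller ion. Zr⁴⁺ (Z=40), Y³⁺ (Z=39), Sr²⁺ (Z=38), Rb⁺ (Z=37), Br⁻ (Z=35).
Ordering all of them (including Y³⁺) by radius gives Zr⁴⁺ < Y³⁺ < Sr²⁺ < Rb⁺ < Br⁻. That's 1.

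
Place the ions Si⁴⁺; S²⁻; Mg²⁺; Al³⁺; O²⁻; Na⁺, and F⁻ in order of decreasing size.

First list Z and electron count for each: Si⁴⁺ (Z=14, 10 e⁻), Al³⁺ (Z=13, 10 e⁻), Mg²⁺ (Z=12, 10 e⁻), Na⁺ (Z=11, 10 e⁻), F⁻ (Z=9, 10 e⁻), O²⁻ (Z=8, 10 e⁻), S²⁻ (Z=16, 18 e⁻). Si⁴⁺ < Al³⁺ (isoelectronic, higher Z=14 is smaller); Al³⁺ < Mg²⁺ (isoelectronic, higher Z=13 is smaller); Mg²⁺ < Na⁺ (both 10 e⁻, Z=12>11); Na⁺ < F⁻ (both 10 e⁻, Z=11>9); F⁻ < O²⁻ (both 10 e⁻, Z=9>8); O²⁻ < S²⁻ (same group, 1 shell fewer).

S²⁻ > O²⁻ > F⁻ > Na⁺ > Mg²⁺ > Al³⁺ > Si⁴⁺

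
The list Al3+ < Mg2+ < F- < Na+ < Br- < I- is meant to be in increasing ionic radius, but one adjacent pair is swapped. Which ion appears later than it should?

Compare adjacent ions: they are isoelectronic (10 e⁻) and Na has more protons than F (11 vs 9), making Na+ smaller — yet in this increasing list F- sits before Na+. Nothing else is reversed, so Na+ should move one place to the left.

Na+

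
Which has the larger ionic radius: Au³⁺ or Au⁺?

Au⁺

These are all Au ions. Removing more electrons (higher positive charge) pulls the remaining electrons in closer, so Au³⁺ is smallest and Au⁺ is largest.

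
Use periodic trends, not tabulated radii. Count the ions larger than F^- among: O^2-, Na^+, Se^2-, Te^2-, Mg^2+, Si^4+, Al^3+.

First list Z and electron count for each: Si^4+ (Z=14, 10 e⁻), Al^3+ (Z=13, 10 e⁻), Mg^2+ (Z=12, 10 e⁻), Na^+ (Z=11, 10 e⁻), F^- (Z=9, 10 e⁻), O^2- (Z=8, 10 e⁻), Se^2- (Z=34, 36 e⁻), Te^2- (Z=52, 54 e⁻). Si^4+ < Al^3+ (isoelectronic, higher Z=14 is smaller); Al^3+ < Mg^2+ (both 10 e⁻, Z=13>12); Mg^2+ < Na^+ (isoelectronic, higher Z=12 is smaller); Na^+ < F^- (isoelectronic, higher Z=11 is smaller); F^- < O^2- (both 10 e⁻, Z=9>8); O^2- < Se^2- (same group, 2 shells fewer); Se^2- < Te^2- (same group, 1 shell fewer).
Relative to F^-, the ions that are larger are O^2-, Se^2-, Te^2-. So 3 are larger.

3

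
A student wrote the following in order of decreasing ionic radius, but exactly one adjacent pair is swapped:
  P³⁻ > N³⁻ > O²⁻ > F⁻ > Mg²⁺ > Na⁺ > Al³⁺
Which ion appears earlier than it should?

The pair Mg²⁺, Na⁺ is the wrong way round — Mg²⁺ and Na⁺ share 10 electrons; the higher nuclear charge on Mg (Z=12) contracts it more, so Mg²⁺ < Na⁺. All other adjacent pairs agree with periodic trends, so Mg²⁺ is the misplaced ion.

Mg²⁺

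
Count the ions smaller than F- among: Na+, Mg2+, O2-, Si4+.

These species are isoelectronic with 10 electrons. The only difference is the number of protons: Si4+ (Z=14), Mg2+ (Z=12), Na+ (Z=11), F- (Z=9), O2- (Z=8). The strongest nuclear pull (Si4+) gives the smallest ion.
Relative to F-, the ions that are smaller are Si4+, Mg2+, Na+. So 3 are smaller.

3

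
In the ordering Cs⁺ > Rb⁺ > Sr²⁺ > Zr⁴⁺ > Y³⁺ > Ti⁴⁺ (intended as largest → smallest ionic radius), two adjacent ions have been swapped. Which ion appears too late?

Scanning neighbour by neighbour, only Zr⁴⁺/Y³⁺ violates a trend: they are isoelectronic (36 e⁻) and Zr has more protons than Y (40 vs 39), making Zr⁴⁺ smaller. That makes Y³⁺ the one sitting a position late relative to where it belongs.

Y³⁺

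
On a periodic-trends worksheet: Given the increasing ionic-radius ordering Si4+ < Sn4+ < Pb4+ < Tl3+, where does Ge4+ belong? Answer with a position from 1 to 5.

2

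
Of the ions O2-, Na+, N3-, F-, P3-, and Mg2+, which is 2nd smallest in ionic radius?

Na+

First list Z and electron count for each: Mg2+ has 10 e⁻ (Z=12), Na+ has 10 e⁻ (Z=11), F- has 10 e⁻ (Z=9), O2- has 10 e⁻ (Z=8), N3- has 10 e⁻ (Z=7), P3- has 18 e⁻ (Z=15). Mg2+ < Na+ (both 10 e⁻, Z=12>11); Na+ < F- (both 10 e⁻, Z=11>9); F- < O2- (isoelectronic, higher Z=9 is smaller); O2- < N3- (both 10 e⁻, Z=8>7); N3- < P3- (same group, 1 shell fewer).
Full ascending order: Mg2+ < Na+ < F- < O2- < N3- < P3-. Counting from the smallest, position 2 is Na+.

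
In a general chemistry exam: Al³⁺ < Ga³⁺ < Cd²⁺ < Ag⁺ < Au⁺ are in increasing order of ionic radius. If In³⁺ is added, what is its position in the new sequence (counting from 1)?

3

Tabulating Z and e⁻: Al³⁺: 10 e⁻, Z=13, Ga³⁺: 28 e⁻, Z=31, In³⁺: 46 e⁻, Z=49, Cd²⁺: 46 e⁻, Z=48, Ag⁺: 46 e⁻, Z=47, Au⁺: 78 e⁻, Z=79. Al³⁺ < Ga³⁺ (same group, period 3 vs 4); Ga³⁺ < In³⁺ (same group, period 4 vs 5); In³⁺ < Cd²⁺ (isoelectronic, higher Z=49 is smaller); Cd²⁺ < Ag⁺ (isoelectronic, higher Z=48 is smaller); Ag⁺ < Au⁺ (same group, 1 shell fewer).
Putting In³⁺ in gives Al³⁺ < Ga³⁺ < In³⁺ < Cd²⁺ < Ag⁺ < Au⁺; it lands at slot 3.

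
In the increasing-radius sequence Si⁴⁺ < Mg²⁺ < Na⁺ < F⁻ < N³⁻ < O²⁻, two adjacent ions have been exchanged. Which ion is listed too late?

Scanning neighbour by neighbour, only N³⁻/O²⁻ violates a trend: both have 10 electrons but Z(O)=8 > Z(N)=7, so O²⁻ should be the smaller of the two. That makes O²⁻ the one sitting a position late relative to where it belongs.

O²⁻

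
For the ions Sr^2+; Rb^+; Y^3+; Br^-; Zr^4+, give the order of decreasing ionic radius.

Isoelectronic series (36 e⁻ each). Size is set by nuclear charge: more protons means a smaller ion. Zr^4+ (Z=40), Y^3+ (Z=39), Sr^2+ (Z=38), Rb^+ (Z=37), Br^- (Z=35).

Br^- > Rb^+ > Sr^2+ > Y^3+ > Zr^4+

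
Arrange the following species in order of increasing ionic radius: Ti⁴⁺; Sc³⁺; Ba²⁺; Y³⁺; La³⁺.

First list Z and electron count for each: Ti⁴⁺: 18 e⁻, Z=22, Sc³⁺: 18 e⁻, Z=21, Y³⁺: 36 e⁻, Z=39, La³⁺: 54 e⁻, Z=57, Ba²⁺: 54 e⁻, Z=56. Ti⁴⁺ < Sc³⁺ (both 18 e⁻, Z=22>21); Sc³⁺ < Y³⁺ (same group, period 4 vs 5); Y³⁺ < La³⁺ (same group, 1 shell fewer); La³⁺ < Ba²⁺ (both 54 e⁻, Z=57>56).

Ti⁴⁺ < Sc³⁺ < Y³⁺ < La³⁺ < Ba²⁺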